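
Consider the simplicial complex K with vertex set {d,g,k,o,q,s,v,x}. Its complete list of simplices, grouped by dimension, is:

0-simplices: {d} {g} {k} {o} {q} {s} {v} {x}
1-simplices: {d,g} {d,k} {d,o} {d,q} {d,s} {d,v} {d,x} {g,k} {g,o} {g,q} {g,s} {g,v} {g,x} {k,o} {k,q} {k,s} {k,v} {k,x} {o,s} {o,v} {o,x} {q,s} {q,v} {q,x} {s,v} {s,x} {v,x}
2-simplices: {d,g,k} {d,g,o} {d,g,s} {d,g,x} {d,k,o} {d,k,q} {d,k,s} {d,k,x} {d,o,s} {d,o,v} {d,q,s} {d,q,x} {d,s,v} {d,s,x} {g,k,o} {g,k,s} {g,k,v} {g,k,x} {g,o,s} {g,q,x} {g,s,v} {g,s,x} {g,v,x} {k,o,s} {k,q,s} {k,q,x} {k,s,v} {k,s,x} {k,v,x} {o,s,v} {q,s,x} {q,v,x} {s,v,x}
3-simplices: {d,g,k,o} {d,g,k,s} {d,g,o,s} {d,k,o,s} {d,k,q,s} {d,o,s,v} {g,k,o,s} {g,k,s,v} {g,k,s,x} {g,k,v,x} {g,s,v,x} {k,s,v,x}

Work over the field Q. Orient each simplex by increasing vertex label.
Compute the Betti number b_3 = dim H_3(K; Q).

n_0=8 n_1=27 n_2=33 n_3=12  [Q]
∂1: piv[dg,dk,do,dq,ds,dv,dx] rk=7  ker:gk,go,gq,gs,gv,gx,ko,kq,ks,kv,kx,os,ov,ox,qs,qv,qx,sv,sx,vx
∂2: piv[dgk,dgo,dgs,dgx,dko,dkq,dks,dkx,dos,dov,dqs,dqx,dsv,dsx,gkv,gqx,gsv,gvx,qvx] rk=19  ker:gko,gks,gkx,gos,gsx,kos,kqs,kqx,ksv,ksx,kvx,osv,qsx,svx
∂3: piv[dgko,dgks,dgos,dkos,dkqs,dosv,gksv,gksx,gkvx,gsvx] rk=10  ker:gkos,ksvx
b_3=(12−10)−0=2

b_3=2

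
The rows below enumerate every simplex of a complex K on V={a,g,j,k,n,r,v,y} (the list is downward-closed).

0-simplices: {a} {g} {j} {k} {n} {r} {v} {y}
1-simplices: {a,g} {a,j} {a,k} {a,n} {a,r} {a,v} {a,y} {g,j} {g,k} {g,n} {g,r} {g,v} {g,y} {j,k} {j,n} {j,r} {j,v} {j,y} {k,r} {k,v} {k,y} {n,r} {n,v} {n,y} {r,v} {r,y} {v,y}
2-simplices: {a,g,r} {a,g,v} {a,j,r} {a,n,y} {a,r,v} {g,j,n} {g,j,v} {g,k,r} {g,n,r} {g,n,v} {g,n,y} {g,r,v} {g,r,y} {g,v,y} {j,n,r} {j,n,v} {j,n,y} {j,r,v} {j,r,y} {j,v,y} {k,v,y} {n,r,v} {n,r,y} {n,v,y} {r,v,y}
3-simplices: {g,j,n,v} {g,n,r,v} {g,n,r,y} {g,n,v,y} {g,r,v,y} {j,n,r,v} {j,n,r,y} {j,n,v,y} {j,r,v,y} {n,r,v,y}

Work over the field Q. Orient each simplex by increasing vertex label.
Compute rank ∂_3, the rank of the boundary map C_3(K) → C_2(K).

rank∂_3=8

n_0=8 n_1=27 n_2=25 n_3=10  [Q]
∂1: piv[ag,aj,ak,an,ar,av,ay] rk=7  ker:gj,gk,gn,gr,gv,gy,jk,jn,jr,jv,jy,kr,kv,ky,nr,nv,ny,rv,ry,vy
∂2: piv[agr,agv,ajr,any,arv,gjn,gjv,gkr,gnr,gnv,gny,gry,gvy,jnr,jny,kvy] rk=16  ker:grv,jnv,jrv,jry,jvy,nrv,nry,nvy,rvy
∂3: piv[gjnv,gnrv,gnry,gnvy,grvy,jnrv,jnry,jnvy] rk=8  ker:jrvy,nrvy
rk∂_3=8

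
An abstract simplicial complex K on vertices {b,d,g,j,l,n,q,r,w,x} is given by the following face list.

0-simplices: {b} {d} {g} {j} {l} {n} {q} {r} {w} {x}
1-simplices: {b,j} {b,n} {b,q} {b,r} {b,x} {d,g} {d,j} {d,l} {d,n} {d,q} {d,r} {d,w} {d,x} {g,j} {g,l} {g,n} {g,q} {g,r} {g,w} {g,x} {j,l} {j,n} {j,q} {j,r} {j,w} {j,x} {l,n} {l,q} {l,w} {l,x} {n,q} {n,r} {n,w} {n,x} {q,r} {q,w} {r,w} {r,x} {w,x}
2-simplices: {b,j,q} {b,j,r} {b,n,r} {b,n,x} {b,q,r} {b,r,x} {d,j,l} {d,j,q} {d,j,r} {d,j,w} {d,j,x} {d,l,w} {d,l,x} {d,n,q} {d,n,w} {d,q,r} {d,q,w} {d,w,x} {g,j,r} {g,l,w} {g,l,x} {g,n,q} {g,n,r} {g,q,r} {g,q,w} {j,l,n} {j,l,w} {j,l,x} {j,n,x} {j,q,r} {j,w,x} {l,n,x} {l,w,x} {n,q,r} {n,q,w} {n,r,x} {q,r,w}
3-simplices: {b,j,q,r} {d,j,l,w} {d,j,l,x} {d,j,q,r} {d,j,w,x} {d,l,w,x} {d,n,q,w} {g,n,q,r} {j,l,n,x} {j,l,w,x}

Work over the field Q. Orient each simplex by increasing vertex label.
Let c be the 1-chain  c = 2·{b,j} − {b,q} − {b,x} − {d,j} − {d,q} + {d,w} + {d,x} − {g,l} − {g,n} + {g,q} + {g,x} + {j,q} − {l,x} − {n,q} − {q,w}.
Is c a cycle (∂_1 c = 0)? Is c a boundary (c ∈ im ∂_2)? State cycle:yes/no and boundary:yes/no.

n_0=10 n_1=39 n_2=37 n_3=10  [Q]
∂1: piv[bj,bn,bq,br,bx,dg,dj,dl,dw] rk=9  ker:dn,dq,dr,dx,gj,gl,gn,gq,gr,gw,gx,jl,jn,jq,jr,jw,jx,ln,lq,lw,lx,nq,nr,nw,nx,qr,qw,rw,rx,wx
∂2: piv[bjq,bjr,bnr,bnx,bqr,brx,djl,djq,djr,djw,djx,dlw,dlx,dnq,dnw,dqw,dwx,gjr,glw,glx,gnq,gnr,gqr,gqw,jln,jnx,qrw] rk=27  ker:dqr,jlw,jlx,jqr,jwx,lnx,lwx,nqr,nqw,nrx
∂3: piv[bjqr,djlw,djlx,djqr,djwx,dlwx,dnqw,gnqr,jlnx] rk=9  ker:jlwx
∂1c = 0
c vs im∂2: residual ≠ 0 ⇒ not boundary

cycle:yes boundary:no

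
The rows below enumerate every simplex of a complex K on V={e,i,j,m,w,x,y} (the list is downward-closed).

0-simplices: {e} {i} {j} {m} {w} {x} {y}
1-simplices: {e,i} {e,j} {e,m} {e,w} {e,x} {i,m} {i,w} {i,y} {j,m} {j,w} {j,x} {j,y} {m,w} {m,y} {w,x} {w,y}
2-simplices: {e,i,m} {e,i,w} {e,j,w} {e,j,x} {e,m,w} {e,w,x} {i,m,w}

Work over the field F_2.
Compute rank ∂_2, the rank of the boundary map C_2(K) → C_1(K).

rank∂_2=6

n_0=7 n_1=16 n_2=7  [Z2]
∂1: piv[ei,ej,em,ew,ex,iy] rk=6  ker:im,iw,jm,jw,jx,jy,mw,my,wx,wy
∂2: piv[eim,eiw,ejw,ejx,emw,ewx] rk=6  ker:imw
rk∂_2=6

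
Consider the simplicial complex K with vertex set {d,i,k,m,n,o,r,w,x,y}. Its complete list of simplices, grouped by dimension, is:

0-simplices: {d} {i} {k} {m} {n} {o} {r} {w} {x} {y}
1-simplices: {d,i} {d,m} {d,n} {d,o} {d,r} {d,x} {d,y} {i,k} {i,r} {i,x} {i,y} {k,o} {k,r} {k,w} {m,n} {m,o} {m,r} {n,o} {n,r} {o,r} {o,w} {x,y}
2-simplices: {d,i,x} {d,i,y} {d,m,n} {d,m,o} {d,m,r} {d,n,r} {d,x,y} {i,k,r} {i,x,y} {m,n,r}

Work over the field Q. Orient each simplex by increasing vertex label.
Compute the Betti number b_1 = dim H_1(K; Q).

n_0=10 n_1=22 n_2=10  [Q]
∂1: piv[di,dm,dn,do,dr,dx,dy,ik,kw] rk=9  ker:ir,ix,iy,ko,kr,mn,mo,mr,no,nr,or,ow,xy
∂2: piv[dix,diy,dmn,dmo,dmr,dnr,dxy,ikr] rk=8  ker:ixy,mnr
b_1=(22−9)−8=5

b_1=5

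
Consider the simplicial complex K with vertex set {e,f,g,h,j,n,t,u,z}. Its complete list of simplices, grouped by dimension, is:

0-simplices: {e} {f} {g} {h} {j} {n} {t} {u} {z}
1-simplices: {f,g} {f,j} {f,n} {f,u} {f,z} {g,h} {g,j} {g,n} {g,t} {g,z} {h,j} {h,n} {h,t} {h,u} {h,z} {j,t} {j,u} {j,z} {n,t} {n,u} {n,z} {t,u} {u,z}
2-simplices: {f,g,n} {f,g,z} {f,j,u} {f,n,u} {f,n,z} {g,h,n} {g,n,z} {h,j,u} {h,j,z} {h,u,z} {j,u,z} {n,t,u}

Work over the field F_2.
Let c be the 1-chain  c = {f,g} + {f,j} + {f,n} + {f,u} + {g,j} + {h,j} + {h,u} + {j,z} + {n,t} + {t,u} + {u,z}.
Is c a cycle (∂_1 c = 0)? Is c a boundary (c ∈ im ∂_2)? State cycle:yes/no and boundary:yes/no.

n_0=9 n_1=23 n_2=12  [Z2]
∂1: piv[fg,fj,fn,fu,fz,gh,gt] rk=7  ker:gj,gn,gz,hj,hn,ht,hu,hz,jt,ju,jz,nt,nu,nz,tu,uz
∂2: piv[fgn,fgz,fju,fnu,fnz,ghn,hju,hjz,huz,ntu] rk=10  ker:gnz,juz
∂1c = 0
c vs im∂2: residual ≠ 0 ⇒ not boundary

cycle:yes boundary:no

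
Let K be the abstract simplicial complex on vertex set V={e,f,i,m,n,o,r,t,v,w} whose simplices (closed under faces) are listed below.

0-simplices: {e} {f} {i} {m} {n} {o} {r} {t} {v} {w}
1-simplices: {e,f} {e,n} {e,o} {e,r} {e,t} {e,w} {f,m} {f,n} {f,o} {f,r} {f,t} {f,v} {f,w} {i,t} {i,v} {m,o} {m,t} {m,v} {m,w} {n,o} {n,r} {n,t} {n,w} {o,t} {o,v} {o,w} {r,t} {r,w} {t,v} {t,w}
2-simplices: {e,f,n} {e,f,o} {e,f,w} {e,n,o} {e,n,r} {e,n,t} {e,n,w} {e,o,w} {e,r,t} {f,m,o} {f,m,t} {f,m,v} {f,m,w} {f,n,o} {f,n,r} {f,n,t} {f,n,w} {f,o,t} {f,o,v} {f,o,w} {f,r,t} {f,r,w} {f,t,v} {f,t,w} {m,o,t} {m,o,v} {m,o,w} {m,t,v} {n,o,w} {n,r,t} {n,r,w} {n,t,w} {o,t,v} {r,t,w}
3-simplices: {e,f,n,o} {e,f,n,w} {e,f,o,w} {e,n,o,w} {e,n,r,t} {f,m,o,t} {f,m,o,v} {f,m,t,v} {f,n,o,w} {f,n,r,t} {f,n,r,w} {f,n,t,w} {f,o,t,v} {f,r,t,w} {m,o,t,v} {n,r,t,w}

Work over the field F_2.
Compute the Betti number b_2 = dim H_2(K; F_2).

b_2=1

n_0=10 n_1=30 n_2=34 n_3=16  [Z2]
∂1: piv[ef,en,eo,er,et,ew,fm,fv,it] rk=9  ker:fn,fo,fr,ft,fw,iv,mo,mt,mv,mw,no,nr,nt,nw,ot,ov,ow,rt,rw,tv,tw
∂2: piv[efn,efo,efw,eno,enr,ent,enw,eow,ert,fmo,fmt,fmv,fmw,fnr,fnt,fot,fov,frw,ftv,ftw] rk=20  ker:fno,fnw,fow,frt,mot,mov,mow,mtv,now,nrt,nrw,ntw,otv,rtw
∂3: piv[efno,efnw,efow,enow,enrt,fmot,fmov,fmtv,fnrt,fnrw,fntw,fotv,frtw] rk=13  ker:fnow,motv,nrtw
b_2=(34−20)−13=1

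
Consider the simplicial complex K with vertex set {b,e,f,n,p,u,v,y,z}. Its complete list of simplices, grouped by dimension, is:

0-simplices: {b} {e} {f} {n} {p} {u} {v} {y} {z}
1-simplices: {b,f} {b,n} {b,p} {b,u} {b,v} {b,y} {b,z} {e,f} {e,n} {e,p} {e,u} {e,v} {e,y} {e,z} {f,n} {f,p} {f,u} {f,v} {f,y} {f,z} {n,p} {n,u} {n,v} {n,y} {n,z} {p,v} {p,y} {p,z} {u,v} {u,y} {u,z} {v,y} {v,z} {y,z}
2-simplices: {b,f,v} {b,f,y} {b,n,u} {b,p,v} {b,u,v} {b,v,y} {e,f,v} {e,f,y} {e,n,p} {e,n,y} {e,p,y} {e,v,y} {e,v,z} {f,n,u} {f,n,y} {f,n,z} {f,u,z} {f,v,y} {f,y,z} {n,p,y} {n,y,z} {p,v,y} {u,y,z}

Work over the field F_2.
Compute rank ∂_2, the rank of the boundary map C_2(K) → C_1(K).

n_0=9 n_1=34 n_2=23  [Z2]
∂1: piv[bf,bn,bp,bu,bv,by,bz,ef] rk=8  ker:en,ep,eu,ev,ey,ez,fn,fp,fu,fv,fy,fz,np,nu,nv,ny,nz,pv,py,pz,uv,uy,uz,vy,vz,yz
∂2: piv[bfv,bfy,bnu,bpv,buv,bvy,efv,efy,enp,eny,epy,evz,fnu,fny,fnz,fuz,fyz,pvy,uyz] rk=19  ker:evy,fvy,npy,nyz
rk∂_2=19

rank∂_2=19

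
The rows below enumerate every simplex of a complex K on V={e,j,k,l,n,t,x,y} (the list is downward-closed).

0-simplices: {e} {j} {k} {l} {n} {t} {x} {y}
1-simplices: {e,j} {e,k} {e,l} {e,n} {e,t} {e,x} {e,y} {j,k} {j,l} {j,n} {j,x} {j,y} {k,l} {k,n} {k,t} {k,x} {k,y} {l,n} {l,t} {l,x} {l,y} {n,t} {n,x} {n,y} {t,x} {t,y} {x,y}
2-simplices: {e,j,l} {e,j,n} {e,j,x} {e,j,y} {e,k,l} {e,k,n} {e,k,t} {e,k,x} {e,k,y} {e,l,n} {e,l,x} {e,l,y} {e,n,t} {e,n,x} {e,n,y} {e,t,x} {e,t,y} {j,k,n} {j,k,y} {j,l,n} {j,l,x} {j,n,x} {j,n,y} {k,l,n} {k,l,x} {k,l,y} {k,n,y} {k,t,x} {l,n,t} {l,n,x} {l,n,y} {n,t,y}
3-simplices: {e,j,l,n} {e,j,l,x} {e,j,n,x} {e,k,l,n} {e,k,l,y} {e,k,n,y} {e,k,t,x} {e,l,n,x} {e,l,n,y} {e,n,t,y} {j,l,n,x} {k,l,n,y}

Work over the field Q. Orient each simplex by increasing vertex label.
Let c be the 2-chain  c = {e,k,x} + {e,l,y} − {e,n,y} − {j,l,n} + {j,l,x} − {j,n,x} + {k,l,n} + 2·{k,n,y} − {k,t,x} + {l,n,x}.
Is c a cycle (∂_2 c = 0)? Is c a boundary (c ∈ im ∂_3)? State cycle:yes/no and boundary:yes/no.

n_0=8 n_1=27 n_2=32 n_3=12  [Q]
∂1: piv[ej,ek,el,en,et,ex,ey] rk=7  ker:jk,jl,jn,jx,jy,kl,kn,kt,kx,ky,ln,lt,lx,ly,nt,nx,ny,tx,ty,xy
∂2: piv[ejl,ejn,ejx,ejy,ekl,ekn,ekt,ekx,eky,eln,elx,ely,ent,enx,eny,etx,ety,jkn,lnt] rk=19  ker:jky,jln,jlx,jnx,jny,kln,klx,kly,kny,ktx,lnx,lny,nty
∂3: piv[ejln,ejlx,ejnx,ekln,ekly,ekny,ektx,elnx,elny,enty] rk=10  ker:jlnx,klny
∂2c = {e,k} + {e,l} − {e,n} − {e,x} + {k,l} + {k,n} − {k,t} + 2·{k,x} − 2·{k,y} + {l,n} + {l,y} + {n,y} − {t,x}

cycle:no boundary:no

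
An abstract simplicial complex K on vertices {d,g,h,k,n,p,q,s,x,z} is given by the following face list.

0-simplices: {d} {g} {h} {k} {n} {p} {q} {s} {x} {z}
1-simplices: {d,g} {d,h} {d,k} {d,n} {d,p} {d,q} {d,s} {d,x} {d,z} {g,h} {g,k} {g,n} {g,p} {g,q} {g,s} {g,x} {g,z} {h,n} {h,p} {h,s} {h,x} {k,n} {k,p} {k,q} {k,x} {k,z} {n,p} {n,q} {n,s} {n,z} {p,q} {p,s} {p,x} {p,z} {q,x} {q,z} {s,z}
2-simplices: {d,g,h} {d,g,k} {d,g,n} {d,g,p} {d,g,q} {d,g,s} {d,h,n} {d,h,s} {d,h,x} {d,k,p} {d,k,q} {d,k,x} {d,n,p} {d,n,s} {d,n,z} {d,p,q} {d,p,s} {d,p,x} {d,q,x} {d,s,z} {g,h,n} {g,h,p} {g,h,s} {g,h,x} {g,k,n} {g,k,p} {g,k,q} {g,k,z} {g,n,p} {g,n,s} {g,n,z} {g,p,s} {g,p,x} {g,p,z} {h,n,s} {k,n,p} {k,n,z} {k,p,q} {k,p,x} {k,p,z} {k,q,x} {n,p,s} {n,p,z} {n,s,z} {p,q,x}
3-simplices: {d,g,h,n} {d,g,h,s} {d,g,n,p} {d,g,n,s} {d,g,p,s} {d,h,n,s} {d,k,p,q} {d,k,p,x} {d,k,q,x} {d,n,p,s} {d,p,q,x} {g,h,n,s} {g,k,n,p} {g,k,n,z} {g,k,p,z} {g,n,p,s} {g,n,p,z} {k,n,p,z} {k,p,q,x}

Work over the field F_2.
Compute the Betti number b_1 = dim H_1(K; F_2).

n_0=10 n_1=37 n_2=45 n_3=19  [Z2]
∂1: piv[dg,dh,dk,dn,dp,dq,ds,dx,dz] rk=9  ker:gh,gk,gn,gp,gq,gs,gx,gz,hn,hp,hs,hx,kn,kp,kq,kx,kz,np,nq,ns,nz,pq,ps,px,pz,qx,qz,sz
∂2: piv[dgh,dgk,dgn,dgp,dgq,dgs,dhn,dhs,dhx,dkp,dkq,dkx,dnp,dns,dnz,dpq,dps,dpx,dqx,dsz,ghp,ghx,gkn,gkz,gnz,gpz] rk=26  ker:ghn,ghs,gkp,gkq,gnp,gns,gps,gpx,hns,knp,knz,kpq,kpx,kpz,kqx,nps,npz,nsz,pqx
∂3: piv[dghn,dghs,dgnp,dgns,dgps,dhns,dkpq,dkpx,dkqx,dnps,dpqx,gknp,gknz,gkpz,gnpz] rk=15  ker:ghns,gnps,knpz,kpqx
b_1=(37−9)−26=2

b_1=2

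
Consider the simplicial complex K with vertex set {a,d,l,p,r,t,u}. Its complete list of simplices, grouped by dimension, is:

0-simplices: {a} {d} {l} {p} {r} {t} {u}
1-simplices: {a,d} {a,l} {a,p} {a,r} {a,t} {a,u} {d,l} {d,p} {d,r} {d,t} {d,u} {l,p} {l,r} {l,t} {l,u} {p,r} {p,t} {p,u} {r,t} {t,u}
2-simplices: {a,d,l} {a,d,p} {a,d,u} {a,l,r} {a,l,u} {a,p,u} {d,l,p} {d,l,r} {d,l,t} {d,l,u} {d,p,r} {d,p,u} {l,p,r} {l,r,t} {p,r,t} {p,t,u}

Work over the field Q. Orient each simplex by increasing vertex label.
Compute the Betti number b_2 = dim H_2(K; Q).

n_0=7 n_1=20 n_2=16  [Q]
∂1: piv[ad,al,ap,ar,at,au] rk=6  ker:dl,dp,dr,dt,du,lp,lr,lt,lu,pr,pt,pu,rt,tu
∂2: piv[adl,adp,adu,alr,alu,apu,dlp,dlr,dlt,dpr,lrt,prt,ptu] rk=13  ker:dlu,dpu,lpr
b_2=(16−13)−0=3

b_2=3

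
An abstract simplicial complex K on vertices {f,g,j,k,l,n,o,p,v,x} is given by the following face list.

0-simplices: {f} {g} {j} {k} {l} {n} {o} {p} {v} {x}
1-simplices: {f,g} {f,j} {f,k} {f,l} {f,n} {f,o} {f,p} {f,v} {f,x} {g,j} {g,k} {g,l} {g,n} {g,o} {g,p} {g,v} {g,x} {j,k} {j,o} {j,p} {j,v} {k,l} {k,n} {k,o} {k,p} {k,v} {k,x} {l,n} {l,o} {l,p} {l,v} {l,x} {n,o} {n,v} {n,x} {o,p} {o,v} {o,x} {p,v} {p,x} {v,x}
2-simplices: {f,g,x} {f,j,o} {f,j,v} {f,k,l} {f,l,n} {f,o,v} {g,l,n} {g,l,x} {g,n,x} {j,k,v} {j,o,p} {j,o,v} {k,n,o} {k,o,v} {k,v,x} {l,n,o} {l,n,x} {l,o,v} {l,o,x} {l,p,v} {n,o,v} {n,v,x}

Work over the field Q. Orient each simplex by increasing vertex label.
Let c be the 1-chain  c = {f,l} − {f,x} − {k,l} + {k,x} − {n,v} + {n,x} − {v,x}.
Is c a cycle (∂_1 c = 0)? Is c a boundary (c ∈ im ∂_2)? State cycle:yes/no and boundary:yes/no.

cycle:yes boundary:no

n_0=10 n_1=41 n_2=22  [Q]
∂1: piv[fg,fj,fk,fl,fn,fo,fp,fv,fx] rk=9  ker:gj,gk,gl,gn,go,gp,gv,gx,jk,jo,jp,jv,kl,kn,ko,kp,kv,kx,ln,lo,lp,lv,lx,no,nv,nx,op,ov,ox,pv,px,vx
∂2: piv[fgx,fjo,fjv,fkl,fln,fov,gln,glx,gnx,jkv,jop,kno,kov,kvx,lno,lov,lox,lpv,nov,nvx] rk=20  ker:jov,lnx
∂1c = 0
c vs im∂2: residual ≠ 0 ⇒ not boundary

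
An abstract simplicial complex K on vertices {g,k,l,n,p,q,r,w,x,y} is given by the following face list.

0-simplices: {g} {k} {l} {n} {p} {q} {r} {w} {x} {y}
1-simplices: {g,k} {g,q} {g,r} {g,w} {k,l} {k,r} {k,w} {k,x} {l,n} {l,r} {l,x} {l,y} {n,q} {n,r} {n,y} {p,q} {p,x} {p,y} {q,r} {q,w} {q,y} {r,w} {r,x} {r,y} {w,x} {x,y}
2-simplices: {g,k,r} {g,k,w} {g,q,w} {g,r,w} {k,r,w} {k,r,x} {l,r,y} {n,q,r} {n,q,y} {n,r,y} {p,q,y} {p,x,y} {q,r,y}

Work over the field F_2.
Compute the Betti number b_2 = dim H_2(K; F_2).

b_2=2

n_0=10 n_1=26 n_2=13  [Z2]
∂1: piv[gk,gq,gr,gw,kl,kx,ln,ly,pq] rk=9  ker:kr,kw,lr,lx,nq,nr,ny,px,py,qr,qw,qy,rw,rx,ry,wx,xy
∂2: piv[gkr,gkw,gqw,grw,krx,lry,nqr,nqy,nry,pqy,pxy] rk=11  ker:krw,qry
b_2=(13−11)−0=2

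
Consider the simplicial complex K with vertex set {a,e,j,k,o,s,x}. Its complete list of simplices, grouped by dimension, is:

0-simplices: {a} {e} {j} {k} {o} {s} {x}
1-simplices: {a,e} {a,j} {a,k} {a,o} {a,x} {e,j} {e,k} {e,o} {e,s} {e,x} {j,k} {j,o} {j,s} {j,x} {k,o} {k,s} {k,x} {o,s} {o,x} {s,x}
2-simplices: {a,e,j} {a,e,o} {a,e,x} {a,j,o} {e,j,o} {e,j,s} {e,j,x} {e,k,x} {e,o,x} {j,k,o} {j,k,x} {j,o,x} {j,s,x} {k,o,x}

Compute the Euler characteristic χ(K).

n_0=7 n_1=20 n_2=14
χ=+7−20+14=1

χ(K)=1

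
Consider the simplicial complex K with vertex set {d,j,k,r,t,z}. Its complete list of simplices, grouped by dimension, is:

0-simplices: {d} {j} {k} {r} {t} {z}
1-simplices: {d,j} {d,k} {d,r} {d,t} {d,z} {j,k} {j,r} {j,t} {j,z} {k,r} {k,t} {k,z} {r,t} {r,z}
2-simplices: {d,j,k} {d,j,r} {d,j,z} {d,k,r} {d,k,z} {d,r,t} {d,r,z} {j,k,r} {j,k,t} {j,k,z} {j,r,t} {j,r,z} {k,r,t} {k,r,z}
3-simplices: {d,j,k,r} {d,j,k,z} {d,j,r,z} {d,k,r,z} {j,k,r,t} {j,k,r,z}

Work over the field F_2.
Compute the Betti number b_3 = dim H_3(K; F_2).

b_3=1

n_0=6 n_1=14 n_2=14 n_3=6  [Z2]
∂1: piv[dj,dk,dr,dt,dz] rk=5  ker:jk,jr,jt,jz,kr,kt,kz,rt,rz
∂2: piv[djk,djr,djz,dkr,dkz,drt,drz,jkt,jrt] rk=9  ker:jkr,jkz,jrz,krt,krz
∂3: piv[djkr,djkz,djrz,dkrz,jkrt] rk=5  ker:jkrz
b_3=(6−5)−0=1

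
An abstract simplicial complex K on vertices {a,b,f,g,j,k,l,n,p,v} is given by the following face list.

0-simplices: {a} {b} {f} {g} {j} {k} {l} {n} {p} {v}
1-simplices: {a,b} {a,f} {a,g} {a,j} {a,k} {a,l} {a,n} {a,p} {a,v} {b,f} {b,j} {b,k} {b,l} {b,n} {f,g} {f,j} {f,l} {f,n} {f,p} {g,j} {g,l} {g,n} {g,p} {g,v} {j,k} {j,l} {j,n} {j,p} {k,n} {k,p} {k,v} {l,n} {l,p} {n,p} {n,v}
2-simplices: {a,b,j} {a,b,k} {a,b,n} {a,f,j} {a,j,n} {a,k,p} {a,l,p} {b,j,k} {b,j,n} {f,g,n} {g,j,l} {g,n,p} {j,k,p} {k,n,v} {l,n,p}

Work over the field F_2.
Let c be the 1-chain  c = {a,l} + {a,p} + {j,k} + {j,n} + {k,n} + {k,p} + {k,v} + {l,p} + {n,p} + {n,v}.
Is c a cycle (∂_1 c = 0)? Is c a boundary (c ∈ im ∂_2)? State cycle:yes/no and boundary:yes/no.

n_0=10 n_1=35 n_2=15  [Z2]
∂1: piv[ab,af,ag,aj,ak,al,an,ap,av] rk=9  ker:bf,bj,bk,bl,bn,fg,fj,fl,fn,fp,gj,gl,gn,gp,gv,jk,jl,jn,jp,kn,kp,kv,ln,lp,np,nv
∂2: piv[abj,abk,abn,afj,ajn,akp,alp,bjk,fgn,gjl,gnp,jkp,knv,lnp] rk=14  ker:bjn
∂1c = 0
c vs im∂2: residual ≠ 0 ⇒ not boundary

cycle:yes boundary:no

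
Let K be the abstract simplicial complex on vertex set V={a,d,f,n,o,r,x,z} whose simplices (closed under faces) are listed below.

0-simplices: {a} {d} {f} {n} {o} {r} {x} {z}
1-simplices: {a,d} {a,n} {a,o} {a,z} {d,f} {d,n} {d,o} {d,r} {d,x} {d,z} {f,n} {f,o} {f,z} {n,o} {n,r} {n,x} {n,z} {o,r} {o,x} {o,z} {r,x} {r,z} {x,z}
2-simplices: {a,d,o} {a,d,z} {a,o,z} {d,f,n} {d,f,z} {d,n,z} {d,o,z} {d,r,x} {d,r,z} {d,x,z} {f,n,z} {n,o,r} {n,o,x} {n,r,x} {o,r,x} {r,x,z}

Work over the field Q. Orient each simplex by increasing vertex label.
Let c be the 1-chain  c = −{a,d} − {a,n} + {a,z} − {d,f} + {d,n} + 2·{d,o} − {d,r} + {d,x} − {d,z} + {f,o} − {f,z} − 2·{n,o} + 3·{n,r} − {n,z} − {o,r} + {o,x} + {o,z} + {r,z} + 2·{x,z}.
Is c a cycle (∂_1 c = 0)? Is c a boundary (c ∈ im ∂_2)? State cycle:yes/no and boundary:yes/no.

cycle:no boundary:no

n_0=8 n_1=23 n_2=16  [Q]
∂1: piv[ad,an,ao,az,df,dr,dx] rk=7  ker:dn,do,dz,fn,fo,fz,no,nr,nx,nz,or,ox,oz,rx,rz,xz
∂2: piv[ado,adz,aoz,dfn,dfz,dnz,drx,drz,dxz,nor,nox,nrx] rk=12  ker:doz,fnz,orx,rxz
∂1c = {a} − 2·{d} − {f} + 2·{z}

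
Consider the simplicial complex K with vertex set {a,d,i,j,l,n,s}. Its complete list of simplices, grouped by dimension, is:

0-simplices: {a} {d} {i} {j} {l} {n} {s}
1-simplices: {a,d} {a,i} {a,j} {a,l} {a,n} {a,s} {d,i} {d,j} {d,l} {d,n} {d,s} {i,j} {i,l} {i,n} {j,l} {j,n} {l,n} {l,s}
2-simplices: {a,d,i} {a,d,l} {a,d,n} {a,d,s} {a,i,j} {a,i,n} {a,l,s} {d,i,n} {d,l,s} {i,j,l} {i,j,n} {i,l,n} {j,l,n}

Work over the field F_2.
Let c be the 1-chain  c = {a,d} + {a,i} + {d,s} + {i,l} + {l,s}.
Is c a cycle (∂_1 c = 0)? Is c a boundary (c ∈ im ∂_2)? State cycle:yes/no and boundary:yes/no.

n_0=7 n_1=18 n_2=13  [Z2]
∂1: piv[ad,ai,aj,al,an,as] rk=6  ker:di,dj,dl,dn,ds,ij,il,in,jl,jn,ln,ls
∂2: piv[adi,adl,adn,ads,aij,ain,als,ijl,ijn,iln] rk=10  ker:din,dls,jln
∂1c = 0
c vs im∂2: residual ≠ 0 ⇒ not boundary

cycle:yes boundary:no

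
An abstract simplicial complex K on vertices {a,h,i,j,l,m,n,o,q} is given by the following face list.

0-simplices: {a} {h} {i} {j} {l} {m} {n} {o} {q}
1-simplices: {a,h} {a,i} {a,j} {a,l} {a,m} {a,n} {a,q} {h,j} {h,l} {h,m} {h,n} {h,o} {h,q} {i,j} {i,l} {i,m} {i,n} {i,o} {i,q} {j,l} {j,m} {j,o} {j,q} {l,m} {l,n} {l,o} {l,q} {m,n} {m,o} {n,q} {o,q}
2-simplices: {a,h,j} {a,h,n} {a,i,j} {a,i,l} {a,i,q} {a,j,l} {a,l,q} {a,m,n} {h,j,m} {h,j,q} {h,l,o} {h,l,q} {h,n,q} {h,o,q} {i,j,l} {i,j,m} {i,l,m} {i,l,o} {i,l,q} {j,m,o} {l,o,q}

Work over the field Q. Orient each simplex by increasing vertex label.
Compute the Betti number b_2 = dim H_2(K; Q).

b_2=3

n_0=9 n_1=31 n_2=21  [Q]
∂1: piv[ah,ai,aj,al,am,an,aq,ho] rk=8  ker:hj,hl,hm,hn,hq,ij,il,im,in,io,iq,jl,jm,jo,jq,lm,ln,lo,lq,mn,mo,nq,oq
∂2: piv[ahj,ahn,aij,ail,aiq,ajl,alq,amn,hjm,hjq,hlo,hlq,hnq,hoq,ijm,ilm,ilo,jmo] rk=18  ker:ijl,ilq,loq
b_2=(21−18)−0=3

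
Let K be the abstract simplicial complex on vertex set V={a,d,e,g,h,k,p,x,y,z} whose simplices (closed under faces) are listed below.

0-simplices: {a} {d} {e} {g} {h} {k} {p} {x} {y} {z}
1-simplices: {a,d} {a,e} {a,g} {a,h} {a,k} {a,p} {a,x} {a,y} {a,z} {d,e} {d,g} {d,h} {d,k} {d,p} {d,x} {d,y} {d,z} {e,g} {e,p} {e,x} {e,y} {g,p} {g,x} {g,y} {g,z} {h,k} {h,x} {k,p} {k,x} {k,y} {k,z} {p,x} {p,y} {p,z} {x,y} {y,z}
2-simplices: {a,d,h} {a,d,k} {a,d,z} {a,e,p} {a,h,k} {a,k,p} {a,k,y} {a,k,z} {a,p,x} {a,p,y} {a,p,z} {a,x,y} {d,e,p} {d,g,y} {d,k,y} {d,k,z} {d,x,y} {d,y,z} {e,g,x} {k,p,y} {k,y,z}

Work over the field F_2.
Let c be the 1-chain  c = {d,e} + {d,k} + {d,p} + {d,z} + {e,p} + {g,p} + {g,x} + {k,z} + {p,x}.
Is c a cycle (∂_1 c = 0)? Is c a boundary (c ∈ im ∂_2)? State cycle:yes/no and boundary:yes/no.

n_0=10 n_1=36 n_2=21  [Z2]
∂1: piv[ad,ae,ag,ah,ak,ap,ax,ay,az] rk=9  ker:de,dg,dh,dk,dp,dx,dy,dz,eg,ep,ex,ey,gp,gx,gy,gz,hk,hx,kp,kx,ky,kz,px,py,pz,xy,yz
∂2: piv[adh,adk,adz,aep,ahk,akp,aky,akz,apx,apy,apz,axy,dep,dgy,dky,dxy,dyz,egx] rk=18  ker:dkz,kpy,kyz
∂1c = 0
c vs im∂2: residual ≠ 0 ⇒ not boundary

cycle:yes boundary:no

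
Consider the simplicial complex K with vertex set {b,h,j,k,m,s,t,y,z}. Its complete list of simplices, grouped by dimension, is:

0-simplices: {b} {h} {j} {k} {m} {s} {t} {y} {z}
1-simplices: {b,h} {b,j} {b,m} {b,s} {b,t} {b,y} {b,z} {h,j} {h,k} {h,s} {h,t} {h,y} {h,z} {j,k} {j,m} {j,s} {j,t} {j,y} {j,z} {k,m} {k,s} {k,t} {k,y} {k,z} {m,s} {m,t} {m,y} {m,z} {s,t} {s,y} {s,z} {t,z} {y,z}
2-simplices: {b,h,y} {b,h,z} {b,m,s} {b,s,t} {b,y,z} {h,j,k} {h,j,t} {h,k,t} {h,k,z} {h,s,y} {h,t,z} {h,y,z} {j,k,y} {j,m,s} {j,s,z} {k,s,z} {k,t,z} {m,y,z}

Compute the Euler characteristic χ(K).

n_0=9 n_1=33 n_2=18
χ=+9−33+18=-6

χ(K)=-6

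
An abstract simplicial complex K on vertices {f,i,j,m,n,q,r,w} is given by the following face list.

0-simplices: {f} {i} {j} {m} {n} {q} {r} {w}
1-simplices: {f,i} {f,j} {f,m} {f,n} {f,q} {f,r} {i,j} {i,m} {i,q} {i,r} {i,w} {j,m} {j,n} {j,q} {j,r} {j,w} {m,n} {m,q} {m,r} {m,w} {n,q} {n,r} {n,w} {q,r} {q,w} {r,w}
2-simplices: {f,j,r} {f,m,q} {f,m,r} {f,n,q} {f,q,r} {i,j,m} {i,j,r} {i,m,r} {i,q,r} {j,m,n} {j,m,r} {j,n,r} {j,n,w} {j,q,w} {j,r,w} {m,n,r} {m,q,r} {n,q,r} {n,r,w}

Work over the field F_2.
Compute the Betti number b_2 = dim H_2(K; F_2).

n_0=8 n_1=26 n_2=19  [Z2]
∂1: piv[fi,fj,fm,fn,fq,fr,iw] rk=7  ker:ij,im,iq,ir,jm,jn,jq,jr,jw,mn,mq,mr,mw,nq,nr,nw,qr,qw,rw
∂2: piv[fjr,fmq,fmr,fnq,fqr,ijm,ijr,imr,iqr,jmn,jnr,jnw,jqw,jrw,nqr] rk=15  ker:jmr,mnr,mqr,nrw
b_2=(19−15)−0=4

b_2=4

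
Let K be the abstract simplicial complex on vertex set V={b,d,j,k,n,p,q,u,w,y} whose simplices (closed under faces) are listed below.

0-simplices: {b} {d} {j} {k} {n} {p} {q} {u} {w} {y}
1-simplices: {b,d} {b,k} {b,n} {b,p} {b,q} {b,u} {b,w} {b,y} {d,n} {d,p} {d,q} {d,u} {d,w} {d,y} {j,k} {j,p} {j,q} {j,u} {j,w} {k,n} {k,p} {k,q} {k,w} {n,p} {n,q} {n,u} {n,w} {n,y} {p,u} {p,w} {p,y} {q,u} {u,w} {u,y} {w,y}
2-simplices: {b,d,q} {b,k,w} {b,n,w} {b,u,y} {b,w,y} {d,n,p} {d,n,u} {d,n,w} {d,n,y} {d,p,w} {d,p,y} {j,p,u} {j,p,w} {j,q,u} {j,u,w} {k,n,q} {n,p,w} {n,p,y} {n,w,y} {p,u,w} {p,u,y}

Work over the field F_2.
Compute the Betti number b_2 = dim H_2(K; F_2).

b_2=3

n_0=10 n_1=35 n_2=21  [Z2]
∂1: piv[bd,bk,bn,bp,bq,bu,bw,by,jk] rk=9  ker:dn,dp,dq,du,dw,dy,jp,jq,ju,jw,kn,kp,kq,kw,np,nq,nu,nw,ny,pu,pw,py,qu,uw,uy,wy
∂2: piv[bdq,bkw,bnw,buy,bwy,dnp,dnu,dnw,dny,dpw,dpy,jpu,jpw,jqu,juw,knq,nwy,puy] rk=18  ker:npw,npy,puw
b_2=(21−18)−0=3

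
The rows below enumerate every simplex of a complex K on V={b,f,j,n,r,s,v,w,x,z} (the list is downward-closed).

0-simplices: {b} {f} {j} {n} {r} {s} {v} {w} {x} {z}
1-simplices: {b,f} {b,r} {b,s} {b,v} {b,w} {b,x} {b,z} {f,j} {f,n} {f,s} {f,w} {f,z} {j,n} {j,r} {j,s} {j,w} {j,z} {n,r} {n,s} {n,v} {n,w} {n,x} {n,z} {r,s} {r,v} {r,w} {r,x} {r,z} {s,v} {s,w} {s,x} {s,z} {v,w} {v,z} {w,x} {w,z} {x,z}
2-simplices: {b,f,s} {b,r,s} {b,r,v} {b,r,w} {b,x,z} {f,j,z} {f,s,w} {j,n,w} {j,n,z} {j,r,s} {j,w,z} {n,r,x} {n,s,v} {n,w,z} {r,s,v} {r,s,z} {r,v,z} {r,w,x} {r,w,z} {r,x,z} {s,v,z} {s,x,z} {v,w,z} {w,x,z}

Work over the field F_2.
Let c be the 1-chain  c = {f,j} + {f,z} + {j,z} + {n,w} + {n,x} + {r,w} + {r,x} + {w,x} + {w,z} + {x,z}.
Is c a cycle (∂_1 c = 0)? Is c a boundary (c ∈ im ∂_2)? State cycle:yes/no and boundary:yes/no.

cycle:yes boundary:no

n_0=10 n_1=37 n_2=24  [Z2]
∂1: piv[bf,br,bs,bv,bw,bx,bz,fj,fn] rk=9  ker:fs,fw,fz,jn,jr,js,jw,jz,nr,ns,nv,nw,nx,nz,rs,rv,rw,rx,rz,sv,sw,sx,sz,vw,vz,wx,wz,xz
∂2: piv[bfs,brs,brv,brw,bxz,fjz,fsw,jnw,jnz,jrs,jwz,nrx,nsv,rsv,rsz,rvz,rwx,rwz,rxz,sxz,vwz] rk=21  ker:nwz,svz,wxz
∂1c = 0
c vs im∂2: residual ≠ 0 ⇒ not boundary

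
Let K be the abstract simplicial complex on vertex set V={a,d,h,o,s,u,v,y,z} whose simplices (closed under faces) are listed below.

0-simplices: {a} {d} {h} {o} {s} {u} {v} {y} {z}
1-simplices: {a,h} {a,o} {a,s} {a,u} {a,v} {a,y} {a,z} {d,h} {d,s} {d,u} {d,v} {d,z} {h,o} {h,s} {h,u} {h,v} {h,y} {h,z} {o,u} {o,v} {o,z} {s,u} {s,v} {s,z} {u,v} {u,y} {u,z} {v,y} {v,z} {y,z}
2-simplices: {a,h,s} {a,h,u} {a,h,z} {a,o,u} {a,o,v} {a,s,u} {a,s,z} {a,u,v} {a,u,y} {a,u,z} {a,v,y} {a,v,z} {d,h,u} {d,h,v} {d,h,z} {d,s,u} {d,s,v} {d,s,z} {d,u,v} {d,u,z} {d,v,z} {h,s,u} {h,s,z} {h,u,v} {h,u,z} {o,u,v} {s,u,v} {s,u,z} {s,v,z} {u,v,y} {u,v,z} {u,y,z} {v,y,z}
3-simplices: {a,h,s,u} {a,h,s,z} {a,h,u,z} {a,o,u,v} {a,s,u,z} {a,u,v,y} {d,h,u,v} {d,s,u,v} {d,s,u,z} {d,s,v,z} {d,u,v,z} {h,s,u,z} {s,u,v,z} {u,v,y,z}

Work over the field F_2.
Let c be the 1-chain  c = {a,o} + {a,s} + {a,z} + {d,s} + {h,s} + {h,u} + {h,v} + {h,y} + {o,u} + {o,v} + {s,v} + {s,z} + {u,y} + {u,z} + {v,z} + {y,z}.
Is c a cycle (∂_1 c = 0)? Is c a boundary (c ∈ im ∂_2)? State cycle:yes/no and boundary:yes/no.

cycle:no boundary:no

n_0=9 n_1=30 n_2=33 n_3=14  [Z2]
∂1: piv[ah,ao,as,au,av,ay,az,dh] rk=8  ker:ds,du,dv,dz,ho,hs,hu,hv,hy,hz,ou,ov,oz,su,sv,sz,uv,uy,uz,vy,vz,yz
∂2: piv[ahs,ahu,ahz,aou,aov,asu,asz,auv,auy,auz,avy,avz,dhu,dhv,dhz,dsu,dsv,duv,uyz] rk=19  ker:dsz,duz,dvz,hsu,hsz,huv,huz,ouv,suv,suz,svz,uvy,uvz,vyz
∂3: piv[ahsu,ahsz,ahuz,aouv,asuz,auvy,dhuv,dsuv,dsuz,dsvz,duvz,uvyz] rk=12  ker:hsuz,suvz
∂1c = {a} + {d} + {o} + {s} + {y} + {z}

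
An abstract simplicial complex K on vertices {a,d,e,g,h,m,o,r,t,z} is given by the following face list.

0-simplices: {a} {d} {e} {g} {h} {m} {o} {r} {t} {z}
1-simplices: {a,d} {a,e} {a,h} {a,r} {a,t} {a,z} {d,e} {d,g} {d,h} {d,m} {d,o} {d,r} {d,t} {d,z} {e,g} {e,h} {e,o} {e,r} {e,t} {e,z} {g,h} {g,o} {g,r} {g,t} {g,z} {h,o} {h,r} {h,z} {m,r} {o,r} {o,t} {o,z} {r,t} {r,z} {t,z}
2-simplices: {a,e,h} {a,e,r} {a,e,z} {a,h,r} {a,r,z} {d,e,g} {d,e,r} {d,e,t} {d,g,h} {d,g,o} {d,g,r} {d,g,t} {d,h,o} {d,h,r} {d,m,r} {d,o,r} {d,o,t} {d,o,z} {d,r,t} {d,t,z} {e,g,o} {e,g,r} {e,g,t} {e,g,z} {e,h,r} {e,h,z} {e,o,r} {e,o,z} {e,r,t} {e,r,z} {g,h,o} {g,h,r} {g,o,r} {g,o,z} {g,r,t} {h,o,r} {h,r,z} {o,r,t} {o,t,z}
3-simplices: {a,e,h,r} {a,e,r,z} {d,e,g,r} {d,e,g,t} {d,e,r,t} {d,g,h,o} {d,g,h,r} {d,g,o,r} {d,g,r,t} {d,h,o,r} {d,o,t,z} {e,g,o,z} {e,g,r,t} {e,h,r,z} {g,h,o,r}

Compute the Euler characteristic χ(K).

n_0=10 n_1=35 n_2=39 n_3=15
χ=+10−35+39−15=-1

χ(K)=-1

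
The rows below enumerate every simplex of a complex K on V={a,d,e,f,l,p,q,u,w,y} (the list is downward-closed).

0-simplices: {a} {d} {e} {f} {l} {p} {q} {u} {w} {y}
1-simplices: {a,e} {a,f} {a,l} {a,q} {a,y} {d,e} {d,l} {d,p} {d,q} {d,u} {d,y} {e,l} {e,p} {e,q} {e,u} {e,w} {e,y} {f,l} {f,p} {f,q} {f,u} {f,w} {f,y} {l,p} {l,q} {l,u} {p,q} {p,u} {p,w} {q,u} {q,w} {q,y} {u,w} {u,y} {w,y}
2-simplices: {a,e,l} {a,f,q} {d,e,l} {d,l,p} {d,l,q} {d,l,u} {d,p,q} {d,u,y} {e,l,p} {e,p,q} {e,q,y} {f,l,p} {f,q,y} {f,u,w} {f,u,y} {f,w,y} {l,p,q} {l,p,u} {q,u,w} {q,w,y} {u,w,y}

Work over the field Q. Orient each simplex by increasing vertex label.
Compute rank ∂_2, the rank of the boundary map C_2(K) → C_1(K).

n_0=10 n_1=35 n_2=21  [Q]
∂1: piv[ae,af,al,aq,ay,de,dp,du,ew] rk=9  ker:dl,dq,dy,el,ep,eq,eu,ey,fl,fp,fq,fu,fw,fy,lp,lq,lu,pq,pu,pw,qu,qw,qy,uw,uy,wy
∂2: piv[ael,afq,del,dlp,dlq,dlu,dpq,duy,elp,epq,eqy,flp,fqy,fuw,fuy,fwy,lpu,quw,qwy] rk=19  ker:lpq,uwy
rk∂_2=19

rank∂_2=19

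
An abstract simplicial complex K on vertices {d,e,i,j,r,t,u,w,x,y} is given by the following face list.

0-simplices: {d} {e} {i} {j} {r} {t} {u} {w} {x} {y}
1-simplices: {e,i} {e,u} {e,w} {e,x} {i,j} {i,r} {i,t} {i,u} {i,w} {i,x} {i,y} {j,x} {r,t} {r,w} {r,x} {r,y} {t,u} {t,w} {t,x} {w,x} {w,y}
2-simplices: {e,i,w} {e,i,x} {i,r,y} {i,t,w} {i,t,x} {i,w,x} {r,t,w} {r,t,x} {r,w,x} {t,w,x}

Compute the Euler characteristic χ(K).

χ(K)=-1

n_0=10 n_1=21 n_2=10
χ=+10−21+10=-1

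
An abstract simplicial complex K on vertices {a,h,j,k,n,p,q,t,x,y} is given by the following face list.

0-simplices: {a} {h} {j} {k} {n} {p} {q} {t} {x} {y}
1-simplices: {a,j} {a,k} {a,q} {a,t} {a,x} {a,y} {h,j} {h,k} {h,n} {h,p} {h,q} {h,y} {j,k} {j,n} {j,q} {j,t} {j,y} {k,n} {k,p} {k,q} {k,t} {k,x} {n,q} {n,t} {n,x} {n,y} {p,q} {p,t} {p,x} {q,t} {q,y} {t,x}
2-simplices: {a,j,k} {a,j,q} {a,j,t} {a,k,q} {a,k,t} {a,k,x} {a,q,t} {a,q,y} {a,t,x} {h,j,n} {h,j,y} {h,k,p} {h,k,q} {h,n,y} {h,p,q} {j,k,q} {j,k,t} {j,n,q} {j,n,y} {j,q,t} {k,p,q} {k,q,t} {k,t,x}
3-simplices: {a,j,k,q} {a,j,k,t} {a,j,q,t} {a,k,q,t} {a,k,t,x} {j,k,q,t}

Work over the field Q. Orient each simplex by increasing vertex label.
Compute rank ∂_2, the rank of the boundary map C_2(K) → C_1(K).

n_0=10 n_1=32 n_2=23 n_3=6  [Q]
∂1: piv[aj,ak,aq,at,ax,ay,hj,hn,hp] rk=9  ker:hk,hq,hy,jk,jn,jq,jt,jy,kn,kp,kq,kt,kx,nq,nt,nx,ny,pq,pt,px,qt,qy,tx
∂2: piv[ajk,ajq,ajt,akq,akt,akx,aqt,aqy,atx,hjn,hjy,hkp,hkq,hny,hpq,jnq] rk=16  ker:jkq,jkt,jny,jqt,kpq,kqt,ktx
∂3: piv[ajkq,ajkt,ajqt,akqt,aktx] rk=5  ker:jkqt
rk∂_2=16

rank∂_2=16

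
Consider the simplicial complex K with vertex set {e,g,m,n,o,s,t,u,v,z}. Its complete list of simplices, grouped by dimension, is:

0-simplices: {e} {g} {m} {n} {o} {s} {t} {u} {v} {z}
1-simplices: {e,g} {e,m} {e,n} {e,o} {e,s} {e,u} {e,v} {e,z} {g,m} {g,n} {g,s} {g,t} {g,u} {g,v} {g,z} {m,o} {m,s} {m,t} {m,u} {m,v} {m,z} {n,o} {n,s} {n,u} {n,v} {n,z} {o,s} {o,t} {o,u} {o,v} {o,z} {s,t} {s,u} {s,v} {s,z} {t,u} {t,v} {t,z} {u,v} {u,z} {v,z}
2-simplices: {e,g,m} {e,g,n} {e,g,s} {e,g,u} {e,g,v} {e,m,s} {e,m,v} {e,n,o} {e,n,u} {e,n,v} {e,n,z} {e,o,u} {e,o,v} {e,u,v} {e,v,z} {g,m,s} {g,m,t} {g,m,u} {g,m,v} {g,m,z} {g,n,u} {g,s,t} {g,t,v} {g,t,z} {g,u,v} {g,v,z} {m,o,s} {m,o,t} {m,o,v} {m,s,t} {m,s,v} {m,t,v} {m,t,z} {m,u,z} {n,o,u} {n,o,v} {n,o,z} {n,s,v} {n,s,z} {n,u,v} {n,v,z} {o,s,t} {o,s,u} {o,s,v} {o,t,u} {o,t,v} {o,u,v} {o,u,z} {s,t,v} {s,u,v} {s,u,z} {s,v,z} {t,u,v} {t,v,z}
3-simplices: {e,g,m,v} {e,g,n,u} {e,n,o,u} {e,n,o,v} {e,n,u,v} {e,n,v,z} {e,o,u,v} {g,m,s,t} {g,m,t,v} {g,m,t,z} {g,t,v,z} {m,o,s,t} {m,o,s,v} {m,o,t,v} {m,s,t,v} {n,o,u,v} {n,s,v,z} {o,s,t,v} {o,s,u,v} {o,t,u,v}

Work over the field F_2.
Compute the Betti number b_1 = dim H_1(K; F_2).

b_1=0

n_0=10 n_1=41 n_2=54 n_3=20  [Z2]
∂1: piv[eg,em,en,eo,es,eu,ev,ez,gt] rk=9  ker:gm,gn,gs,gu,gv,gz,mo,ms,mt,mu,mv,mz,no,ns,nu,nv,nz,os,ot,ou,ov,oz,st,su,sv,sz,tu,tv,tz,uv,uz,vz
∂2: piv[egm,egn,egs,egu,egv,ems,emv,eno,enu,env,enz,eou,eov,euv,evz,gmt,gmu,gmz,gst,gtv,gtz,gvz,mos,mot,mov,msv,muz,noz,nsv,nsz,osu,otu] rk=32  ker:gms,gmv,gnu,guv,mst,mtv,mtz,nou,nov,nuv,nvz,ost,osv,otv,ouv,ouz,stv,suv,suz,svz,tuv,tvz
∂3: piv[egmv,egnu,enou,enov,enuv,envz,eouv,gmst,gmtv,gmtz,gtvz,most,mosv,motv,mstv,nsvz,osuv,otuv] rk=18  ker:nouv,ostv
b_1=(41−9)−32=0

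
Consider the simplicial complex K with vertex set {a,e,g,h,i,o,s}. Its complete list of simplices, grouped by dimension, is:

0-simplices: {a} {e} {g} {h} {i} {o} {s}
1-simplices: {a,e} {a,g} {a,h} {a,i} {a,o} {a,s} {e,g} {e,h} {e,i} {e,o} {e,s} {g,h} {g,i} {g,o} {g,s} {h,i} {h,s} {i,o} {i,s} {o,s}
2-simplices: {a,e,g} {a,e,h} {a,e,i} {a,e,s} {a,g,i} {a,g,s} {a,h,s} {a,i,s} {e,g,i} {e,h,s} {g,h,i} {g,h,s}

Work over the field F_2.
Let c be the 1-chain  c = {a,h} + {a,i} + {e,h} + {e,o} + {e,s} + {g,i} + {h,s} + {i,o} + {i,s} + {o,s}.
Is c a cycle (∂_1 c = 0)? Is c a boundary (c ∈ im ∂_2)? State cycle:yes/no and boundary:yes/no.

cycle:no boundary:no

n_0=7 n_1=20 n_2=12  [Z2]
∂1: piv[ae,ag,ah,ai,ao,as] rk=6  ker:eg,eh,ei,eo,es,gh,gi,go,gs,hi,hs,io,is,os
∂2: piv[aeg,aeh,aei,aes,agi,ags,ahs,ais,ghi,ghs] rk=10  ker:egi,ehs
∂1c = {e} + {g} + {h} + {o}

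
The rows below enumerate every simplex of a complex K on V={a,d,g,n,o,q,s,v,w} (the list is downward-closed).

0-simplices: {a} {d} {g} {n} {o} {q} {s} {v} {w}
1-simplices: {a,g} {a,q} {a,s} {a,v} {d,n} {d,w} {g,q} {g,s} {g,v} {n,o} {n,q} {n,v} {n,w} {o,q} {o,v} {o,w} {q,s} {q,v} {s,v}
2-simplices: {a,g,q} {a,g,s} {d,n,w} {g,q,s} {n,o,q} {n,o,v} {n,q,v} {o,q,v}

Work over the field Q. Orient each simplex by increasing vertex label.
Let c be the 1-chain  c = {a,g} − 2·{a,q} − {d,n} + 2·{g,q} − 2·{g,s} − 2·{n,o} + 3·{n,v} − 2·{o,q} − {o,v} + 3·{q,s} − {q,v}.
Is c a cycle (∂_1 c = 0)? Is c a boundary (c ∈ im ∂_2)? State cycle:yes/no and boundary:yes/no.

n_0=9 n_1=19 n_2=8  [Q]
∂1: piv[ag,aq,as,av,dn,dw,no,nq] rk=8  ker:gq,gs,gv,nv,nw,oq,ov,ow,qs,qv,sv
∂2: piv[agq,ags,dnw,gqs,noq,nov,nqv] rk=7  ker:oqv
∂1c = {a} + {d} + {g} − 2·{n} + {o} − 4·{q} + {s} + {v}

cycle:no boundary:no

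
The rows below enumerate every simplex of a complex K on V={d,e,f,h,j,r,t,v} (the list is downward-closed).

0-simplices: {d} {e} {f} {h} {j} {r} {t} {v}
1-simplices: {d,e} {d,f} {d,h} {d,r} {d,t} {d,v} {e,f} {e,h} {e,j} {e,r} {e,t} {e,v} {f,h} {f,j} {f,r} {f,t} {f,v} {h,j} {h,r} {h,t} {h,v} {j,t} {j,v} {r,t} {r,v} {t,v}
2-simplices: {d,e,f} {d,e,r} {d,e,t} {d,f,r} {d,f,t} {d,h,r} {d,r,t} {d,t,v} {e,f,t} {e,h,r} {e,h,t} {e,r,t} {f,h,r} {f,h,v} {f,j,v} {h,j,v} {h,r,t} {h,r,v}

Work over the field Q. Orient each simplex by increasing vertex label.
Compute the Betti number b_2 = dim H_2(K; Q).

b_2=3

n_0=8 n_1=26 n_2=18  [Q]
∂1: piv[de,df,dh,dr,dt,dv,ej] rk=7  ker:ef,eh,er,et,ev,fh,fj,fr,ft,fv,hj,hr,ht,hv,jt,jv,rt,rv,tv
∂2: piv[def,der,det,dfr,dft,dhr,drt,dtv,ehr,eht,fhr,fhv,fjv,hjv,hrv] rk=15  ker:eft,ert,hrt
b_2=(18−15)−0=3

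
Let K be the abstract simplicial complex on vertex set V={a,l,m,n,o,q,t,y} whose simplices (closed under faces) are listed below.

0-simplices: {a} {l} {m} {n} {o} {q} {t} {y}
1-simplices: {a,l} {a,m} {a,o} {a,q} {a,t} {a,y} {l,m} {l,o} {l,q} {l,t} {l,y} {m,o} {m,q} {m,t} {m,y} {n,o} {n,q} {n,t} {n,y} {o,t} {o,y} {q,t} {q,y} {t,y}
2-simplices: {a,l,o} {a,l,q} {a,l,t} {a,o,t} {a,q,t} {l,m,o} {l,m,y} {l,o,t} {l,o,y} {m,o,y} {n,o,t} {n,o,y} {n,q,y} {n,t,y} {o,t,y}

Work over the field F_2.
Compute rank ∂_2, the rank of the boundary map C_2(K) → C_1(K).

rank∂_2=12

n_0=8 n_1=24 n_2=15  [Z2]
∂1: piv[al,am,ao,aq,at,ay,no] rk=7  ker:lm,lo,lq,lt,ly,mo,mq,mt,my,nq,nt,ny,ot,oy,qt,qy,ty
∂2: piv[alo,alq,alt,aot,aqt,lmo,lmy,loy,not,noy,nqy,nty] rk=12  ker:lot,moy,oty
rk∂_2=12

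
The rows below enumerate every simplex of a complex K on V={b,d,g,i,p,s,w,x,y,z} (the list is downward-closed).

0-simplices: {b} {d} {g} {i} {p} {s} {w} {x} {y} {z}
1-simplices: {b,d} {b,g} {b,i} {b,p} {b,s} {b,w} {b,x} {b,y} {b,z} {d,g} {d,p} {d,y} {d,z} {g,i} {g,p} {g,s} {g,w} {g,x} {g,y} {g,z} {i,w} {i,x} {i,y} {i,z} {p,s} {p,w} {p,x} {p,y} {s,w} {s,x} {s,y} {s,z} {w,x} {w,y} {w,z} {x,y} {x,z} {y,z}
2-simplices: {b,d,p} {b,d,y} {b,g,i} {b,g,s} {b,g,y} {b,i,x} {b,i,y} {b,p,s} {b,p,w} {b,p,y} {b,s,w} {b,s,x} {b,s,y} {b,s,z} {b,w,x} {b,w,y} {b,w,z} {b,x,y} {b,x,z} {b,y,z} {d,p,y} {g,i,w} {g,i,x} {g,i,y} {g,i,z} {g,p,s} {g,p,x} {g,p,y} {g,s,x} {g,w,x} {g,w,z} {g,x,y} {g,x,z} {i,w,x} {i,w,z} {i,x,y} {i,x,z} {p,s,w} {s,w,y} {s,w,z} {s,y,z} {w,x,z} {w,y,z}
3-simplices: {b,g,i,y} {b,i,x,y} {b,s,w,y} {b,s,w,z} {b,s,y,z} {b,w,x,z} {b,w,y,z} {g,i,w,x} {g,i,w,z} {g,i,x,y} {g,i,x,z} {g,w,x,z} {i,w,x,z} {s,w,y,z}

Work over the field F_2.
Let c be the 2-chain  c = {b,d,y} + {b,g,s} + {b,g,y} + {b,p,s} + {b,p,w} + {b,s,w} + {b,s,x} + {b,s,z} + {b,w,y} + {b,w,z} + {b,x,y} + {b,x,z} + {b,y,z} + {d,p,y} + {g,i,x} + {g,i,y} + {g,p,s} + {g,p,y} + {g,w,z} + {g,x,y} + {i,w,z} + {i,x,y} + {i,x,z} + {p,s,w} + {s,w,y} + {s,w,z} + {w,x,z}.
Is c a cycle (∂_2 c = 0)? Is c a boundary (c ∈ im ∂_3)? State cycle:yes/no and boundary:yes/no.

n_0=10 n_1=38 n_2=43 n_3=14  [Z2]
∂1: piv[bd,bg,bi,bp,bs,bw,bx,by,bz] rk=9  ker:dg,dp,dy,dz,gi,gp,gs,gw,gx,gy,gz,iw,ix,iy,iz,ps,pw,px,py,sw,sx,sy,sz,wx,wy,wz,xy,xz,yz
∂2: piv[bdp,bdy,bgi,bgs,bgy,bix,biy,bps,bpw,bpy,bsw,bsx,bsy,bsz,bwx,bwy,bwz,bxy,bxz,byz,giw,gix,giz,gps,gpx,gwx,gwz] rk=27  ker:dpy,giy,gpy,gsx,gxy,gxz,iwx,iwz,ixy,ixz,psw,swy,swz,syz,wxz,wyz
∂3: piv[bgiy,bixy,bswy,bswz,bsyz,bwxz,bwyz,giwx,giwz,gixy,gixz,gwxz] rk=12  ker:iwxz,swyz
∂2c = {b,d} + {b,s} + {b,x} + {b,y} + {d,p} + {g,w} + {g,z} + {i,w} + {i,x} + {p,s} + {s,x} + {s,y} + {w,x} + {w,z} + {x,y} + {x,z} + {y,z}

cycle:no boundary:no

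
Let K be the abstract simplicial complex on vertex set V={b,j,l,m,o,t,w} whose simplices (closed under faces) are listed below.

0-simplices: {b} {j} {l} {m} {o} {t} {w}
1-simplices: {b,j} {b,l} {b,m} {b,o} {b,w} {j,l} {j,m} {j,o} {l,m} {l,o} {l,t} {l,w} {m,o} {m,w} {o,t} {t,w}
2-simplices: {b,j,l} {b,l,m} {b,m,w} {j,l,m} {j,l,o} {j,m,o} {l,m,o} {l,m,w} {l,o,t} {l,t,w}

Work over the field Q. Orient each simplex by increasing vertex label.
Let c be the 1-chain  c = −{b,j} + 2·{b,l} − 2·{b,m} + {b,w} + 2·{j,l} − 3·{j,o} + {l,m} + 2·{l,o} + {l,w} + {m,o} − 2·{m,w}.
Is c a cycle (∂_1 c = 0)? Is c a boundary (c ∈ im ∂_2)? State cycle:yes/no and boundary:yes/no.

cycle:yes boundary:yes

n_0=7 n_1=16 n_2=10  [Q]
∂1: piv[bj,bl,bm,bo,bw,lt] rk=6  ker:jl,jm,jo,lm,lo,lw,mo,mw,ot,tw
∂2: piv[bjl,blm,bmw,jlm,jlo,jmo,lmw,lot,ltw] rk=9  ker:lmo
∂1c = 0
c vs im∂2: reduces to 0 ⇒ boundary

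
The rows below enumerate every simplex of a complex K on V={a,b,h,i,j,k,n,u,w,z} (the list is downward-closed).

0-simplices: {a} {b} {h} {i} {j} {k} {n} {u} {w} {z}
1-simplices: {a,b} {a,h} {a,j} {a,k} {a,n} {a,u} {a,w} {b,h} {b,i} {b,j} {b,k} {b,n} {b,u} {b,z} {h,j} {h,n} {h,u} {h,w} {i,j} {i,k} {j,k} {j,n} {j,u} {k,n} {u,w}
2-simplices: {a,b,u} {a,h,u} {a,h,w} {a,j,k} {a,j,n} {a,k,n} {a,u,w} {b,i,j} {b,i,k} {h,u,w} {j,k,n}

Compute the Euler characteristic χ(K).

χ(K)=-4

n_0=10 n_1=25 n_2=11
χ=+10−25+11=-4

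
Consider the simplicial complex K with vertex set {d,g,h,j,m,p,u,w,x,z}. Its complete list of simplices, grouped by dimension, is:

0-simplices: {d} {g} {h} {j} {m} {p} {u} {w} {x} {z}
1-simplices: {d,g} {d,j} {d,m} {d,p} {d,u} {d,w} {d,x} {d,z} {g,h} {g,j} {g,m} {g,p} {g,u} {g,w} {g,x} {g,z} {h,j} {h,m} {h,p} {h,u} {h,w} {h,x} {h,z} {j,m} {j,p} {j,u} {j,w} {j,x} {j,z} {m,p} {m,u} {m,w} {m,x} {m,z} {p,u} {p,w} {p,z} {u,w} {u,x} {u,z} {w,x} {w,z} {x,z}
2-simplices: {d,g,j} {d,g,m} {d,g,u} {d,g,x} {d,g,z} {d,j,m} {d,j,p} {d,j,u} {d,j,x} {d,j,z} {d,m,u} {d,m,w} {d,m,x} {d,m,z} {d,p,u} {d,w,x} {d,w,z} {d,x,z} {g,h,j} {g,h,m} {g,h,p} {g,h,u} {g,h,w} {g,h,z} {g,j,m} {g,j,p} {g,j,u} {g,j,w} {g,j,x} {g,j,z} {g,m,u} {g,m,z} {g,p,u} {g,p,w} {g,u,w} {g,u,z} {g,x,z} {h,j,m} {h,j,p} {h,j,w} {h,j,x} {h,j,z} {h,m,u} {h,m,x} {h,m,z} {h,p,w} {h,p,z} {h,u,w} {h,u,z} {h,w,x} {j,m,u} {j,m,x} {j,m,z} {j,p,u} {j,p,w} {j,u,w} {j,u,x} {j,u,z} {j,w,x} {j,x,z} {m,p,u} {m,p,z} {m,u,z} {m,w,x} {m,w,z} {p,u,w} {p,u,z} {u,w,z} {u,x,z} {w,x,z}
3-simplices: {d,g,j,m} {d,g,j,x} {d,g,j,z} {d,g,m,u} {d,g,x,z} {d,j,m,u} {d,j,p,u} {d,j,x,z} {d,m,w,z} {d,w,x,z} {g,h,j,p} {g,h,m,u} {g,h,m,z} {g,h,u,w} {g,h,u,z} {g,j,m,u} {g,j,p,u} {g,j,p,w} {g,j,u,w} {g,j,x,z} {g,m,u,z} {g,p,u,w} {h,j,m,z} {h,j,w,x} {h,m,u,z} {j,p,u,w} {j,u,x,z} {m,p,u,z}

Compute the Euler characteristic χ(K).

χ(K)=9

n_0=10 n_1=43 n_2=70 n_3=28
χ=+10−43+70−28=9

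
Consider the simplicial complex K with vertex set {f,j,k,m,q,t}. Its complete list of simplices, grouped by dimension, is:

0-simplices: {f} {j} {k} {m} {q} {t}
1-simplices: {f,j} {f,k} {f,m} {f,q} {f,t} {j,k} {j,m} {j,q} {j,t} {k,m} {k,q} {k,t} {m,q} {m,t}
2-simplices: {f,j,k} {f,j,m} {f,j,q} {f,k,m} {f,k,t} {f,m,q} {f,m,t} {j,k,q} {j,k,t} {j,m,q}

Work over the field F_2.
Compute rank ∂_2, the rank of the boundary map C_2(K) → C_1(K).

n_0=6 n_1=14 n_2=10  [Z2]
∂1: piv[fj,fk,fm,fq,ft] rk=5  ker:jk,jm,jq,jt,km,kq,kt,mq,mt
∂2: piv[fjk,fjm,fjq,fkm,fkt,fmq,fmt,jkq,jkt] rk=9  ker:jmq
rk∂_2=9

rank∂_2=9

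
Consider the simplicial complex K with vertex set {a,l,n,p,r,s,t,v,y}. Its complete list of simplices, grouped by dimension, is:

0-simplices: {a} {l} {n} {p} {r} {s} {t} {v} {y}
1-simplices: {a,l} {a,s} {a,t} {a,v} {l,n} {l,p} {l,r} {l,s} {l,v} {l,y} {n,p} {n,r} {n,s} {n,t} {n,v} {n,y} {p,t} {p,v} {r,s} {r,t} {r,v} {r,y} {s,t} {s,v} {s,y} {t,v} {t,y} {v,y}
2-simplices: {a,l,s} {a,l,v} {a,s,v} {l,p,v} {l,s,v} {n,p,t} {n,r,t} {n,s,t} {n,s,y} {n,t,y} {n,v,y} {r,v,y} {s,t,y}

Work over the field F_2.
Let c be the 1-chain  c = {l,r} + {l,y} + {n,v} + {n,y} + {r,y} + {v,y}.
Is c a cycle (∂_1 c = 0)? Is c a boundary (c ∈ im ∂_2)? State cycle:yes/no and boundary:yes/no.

cycle:yes boundary:no

n_0=9 n_1=28 n_2=13  [Z2]
∂1: piv[al,as,at,av,ln,lp,lr,ly] rk=8  ker:ls,lv,np,nr,ns,nt,nv,ny,pt,pv,rs,rt,rv,ry,st,sv,sy,tv,ty,vy
∂2: piv[als,alv,asv,lpv,npt,nrt,nst,nsy,nty,nvy,rvy] rk=11  ker:lsv,sty
∂1c = 0
c vs im∂2: residual ≠ 0 ⇒ not boundary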